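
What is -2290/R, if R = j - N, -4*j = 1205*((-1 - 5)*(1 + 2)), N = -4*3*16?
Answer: -4580/11229 ≈ -0.40787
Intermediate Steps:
N = -192 (N = -12*16 = -192)
j = 10845/2 (j = -1205*(-1 - 5)*(1 + 2)/4 = -1205*(-6*3)/4 = -1205*(-18)/4 = -1/4*(-21690) = 10845/2 ≈ 5422.5)
R = 11229/2 (R = 10845/2 - 1*(-192) = 10845/2 + 192 = 11229/2 ≈ 5614.5)
-2290/R = -2290/11229/2 = -2290*2/11229 = -4580/11229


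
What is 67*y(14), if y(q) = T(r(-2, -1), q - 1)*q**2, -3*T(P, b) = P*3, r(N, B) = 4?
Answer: -52528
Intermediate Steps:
T(P, b) = -P (T(P, b) = -P*3/3 = -P)
y(q) = -4*q**2 (y(q) = (-1*4)*q**2 = -4*q**2)
67*y(14) = 67*(-4*14**2) = 67*(-4*196) = 67*(-784) = -52528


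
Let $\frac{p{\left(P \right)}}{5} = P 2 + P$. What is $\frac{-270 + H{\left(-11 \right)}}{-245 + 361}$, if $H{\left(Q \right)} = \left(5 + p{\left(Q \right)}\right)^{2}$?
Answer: $\frac{12665}{58} \approx 218.36$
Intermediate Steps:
$p{\left(P \right)} = 15 P$ ($p{\left(P \right)} = 5 \left(P 2 + P\right) = 5 \left(2 P + P\right) = 5 \cdot 3 P = 15 P$)
$H{\left(Q \right)} = \left(5 + 15 Q\right)^{2}$
$\frac{-270 + H{\left(-11 \right)}}{-245 + 361} = \frac{-270 + 25 \left(1 + 3 \left(-11\right)\right)^{2}}{-245 + 361} = \frac{-270 + 25 \left(1 - 33\right)^{2}}{116} = \left(-270 + 25 \left(-32\right)^{2}\right) \frac{1}{116} = \left(-270 + 25 \cdot 1024\right) \frac{1}{116} = \left(-270 + 25600\right) \frac{1}{116} = 25330 \cdot \frac{1}{116} = \frac{12665}{58}$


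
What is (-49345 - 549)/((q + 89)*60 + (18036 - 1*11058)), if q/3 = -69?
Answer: 24947/51 ≈ 489.16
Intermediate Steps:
q = -207 (q = 3*(-69) = -207)
(-49345 - 549)/((q + 89)*60 + (18036 - 1*11058)) = (-49345 - 549)/((-207 + 89)*60 + (18036 - 1*11058)) = -49894/(-118*60 + (18036 - 11058)) = -49894/(-7080 + 6978) = -49894/(-102) = -49894*(-1/102) = 24947/51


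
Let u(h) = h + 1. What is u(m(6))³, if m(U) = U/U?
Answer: 8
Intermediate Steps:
m(U) = 1
u(h) = 1 + h
u(m(6))³ = (1 + 1)³ = 2³ = 8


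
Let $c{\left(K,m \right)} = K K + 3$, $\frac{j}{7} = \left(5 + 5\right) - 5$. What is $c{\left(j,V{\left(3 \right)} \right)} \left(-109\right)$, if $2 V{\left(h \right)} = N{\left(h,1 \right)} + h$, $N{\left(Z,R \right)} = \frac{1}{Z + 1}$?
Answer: $-133852$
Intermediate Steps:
$j = 35$ ($j = 7 \left(\left(5 + 5\right) - 5\right) = 7 \left(10 - 5\right) = 7 \cdot 5 = 35$)
$N{\left(Z,R \right)} = \frac{1}{1 + Z}$
$V{\left(h \right)} = \frac{h}{2} + \frac{1}{2 \left(1 + h\right)}$ ($V{\left(h \right)} = \frac{\frac{1}{1 + h} + h}{2} = \frac{h + \frac{1}{1 + h}}{2} = \frac{h}{2} + \frac{1}{2 \left(1 + h\right)}$)
$c{\left(K,m \right)} = 3 + K^{2}$ ($c{\left(K,m \right)} = K^{2} + 3 = 3 + K^{2}$)
$c{\left(j,V{\left(3 \right)} \right)} \left(-109\right) = \left(3 + 35^{2}\right) \left(-109\right) = \left(3 + 1225\right) \left(-109\right) = 1228 \left(-109\right) = -133852$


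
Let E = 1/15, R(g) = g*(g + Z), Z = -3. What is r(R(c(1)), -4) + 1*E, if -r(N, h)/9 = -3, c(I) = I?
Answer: 406/15 ≈ 27.067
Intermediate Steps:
R(g) = g*(-3 + g) (R(g) = g*(g - 3) = g*(-3 + g))
r(N, h) = 27 (r(N, h) = -9*(-3) = 27)
E = 1/15 ≈ 0.066667
r(R(c(1)), -4) + 1*E = 27 + 1*(1/15) = 27 + 1/15 = 406/15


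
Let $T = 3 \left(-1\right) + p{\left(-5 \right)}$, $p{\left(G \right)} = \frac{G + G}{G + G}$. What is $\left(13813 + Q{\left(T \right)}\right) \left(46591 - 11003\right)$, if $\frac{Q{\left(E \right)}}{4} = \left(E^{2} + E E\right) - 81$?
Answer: $481185348$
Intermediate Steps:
$p{\left(G \right)} = 1$ ($p{\left(G \right)} = \frac{2 G}{2 G} = 2 G \frac{1}{2 G} = 1$)
$T = -2$ ($T = 3 \left(-1\right) + 1 = -3 + 1 = -2$)
$Q{\left(E \right)} = -324 + 8 E^{2}$ ($Q{\left(E \right)} = 4 \left(\left(E^{2} + E E\right) - 81\right) = 4 \left(\left(E^{2} + E^{2}\right) - 81\right) = 4 \left(2 E^{2} - 81\right) = 4 \left(-81 + 2 E^{2}\right) = -324 + 8 E^{2}$)
$\left(13813 + Q{\left(T \right)}\right) \left(46591 - 11003\right) = \left(13813 - \left(324 - 8 \left(-2\right)^{2}\right)\right) \left(46591 - 11003\right) = \left(13813 + \left(-324 + 8 \cdot 4\right)\right) 35588 = \left(13813 + \left(-324 + 32\right)\right) 35588 = \left(13813 - 292\right) 35588 = 13521 \cdot 35588 = 481185348$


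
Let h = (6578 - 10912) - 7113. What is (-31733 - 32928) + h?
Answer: -76108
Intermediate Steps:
h = -11447 (h = -4334 - 7113 = -11447)
(-31733 - 32928) + h = (-31733 - 32928) - 11447 = -64661 - 11447 = -76108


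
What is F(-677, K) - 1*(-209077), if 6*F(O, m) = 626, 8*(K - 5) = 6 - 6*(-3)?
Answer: 627544/3 ≈ 2.0918e+5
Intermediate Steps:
K = 8 (K = 5 + (6 - 6*(-3))/8 = 5 + (6 + 18)/8 = 5 + (⅛)*24 = 5 + 3 = 8)
F(O, m) = 313/3 (F(O, m) = (⅙)*626 = 313/3)
F(-677, K) - 1*(-209077) = 313/3 - 1*(-209077) = 313/3 + 209077 = 627544/3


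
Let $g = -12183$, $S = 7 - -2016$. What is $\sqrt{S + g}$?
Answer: $4 i \sqrt{635} \approx 100.8 i$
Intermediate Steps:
$S = 2023$ ($S = 7 + 2016 = 2023$)
$\sqrt{S + g} = \sqrt{2023 - 12183} = \sqrt{-10160} = 4 i \sqrt{635}$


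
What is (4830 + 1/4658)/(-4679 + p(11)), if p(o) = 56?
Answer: -22498141/21533934 ≈ -1.0448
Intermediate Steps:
(4830 + 1/4658)/(-4679 + p(11)) = (4830 + 1/4658)/(-4679 + 56) = (4830 + 1/4658)/(-4623) = (22498141/4658)*(-1/4623) = -22498141/21533934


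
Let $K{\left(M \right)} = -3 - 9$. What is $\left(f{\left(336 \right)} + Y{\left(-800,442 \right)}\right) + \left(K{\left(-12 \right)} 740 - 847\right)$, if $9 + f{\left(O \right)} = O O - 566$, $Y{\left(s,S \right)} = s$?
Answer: $101794$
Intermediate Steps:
$f{\left(O \right)} = -575 + O^{2}$ ($f{\left(O \right)} = -9 + \left(O O - 566\right) = -9 + \left(O^{2} - 566\right) = -9 + \left(-566 + O^{2}\right) = -575 + O^{2}$)
$K{\left(M \right)} = -12$ ($K{\left(M \right)} = -3 - 9 = -12$)
$\left(f{\left(336 \right)} + Y{\left(-800,442 \right)}\right) + \left(K{\left(-12 \right)} 740 - 847\right) = \left(\left(-575 + 336^{2}\right) - 800\right) - 9727 = \left(\left(-575 + 112896\right) - 800\right) - 9727 = \left(112321 - 800\right) - 9727 = 111521 - 9727 = 101794$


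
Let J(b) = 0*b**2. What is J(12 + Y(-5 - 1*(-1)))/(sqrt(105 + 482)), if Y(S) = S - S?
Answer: 0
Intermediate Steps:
Y(S) = 0
J(b) = 0
J(12 + Y(-5 - 1*(-1)))/(sqrt(105 + 482)) = 0/(sqrt(105 + 482)) = 0/(sqrt(587)) = 0*(sqrt(587)/587) = 0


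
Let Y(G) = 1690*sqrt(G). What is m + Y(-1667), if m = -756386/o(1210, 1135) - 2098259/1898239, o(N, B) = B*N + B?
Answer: -88159733181/53246959835 + 1690*I*sqrt(1667) ≈ -1.6557 + 69001.0*I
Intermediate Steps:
o(N, B) = B + B*N
m = -88159733181/53246959835 (m = -756386*1/(1135*(1 + 1210)) - 2098259/1898239 = -756386/(1135*1211) - 2098259*1/1898239 = -756386/1374485 - 2098259/1898239 = -88159733181/53246959835 ≈ -1.6557)
m + Y(-1667) = -88159733181/53246959835 + 1690*sqrt(-1667) = -88159733181/53246959835 + 1690*(I*sqrt(1667)) = -88159733181/53246959835 + 1690*I*sqrt(1667)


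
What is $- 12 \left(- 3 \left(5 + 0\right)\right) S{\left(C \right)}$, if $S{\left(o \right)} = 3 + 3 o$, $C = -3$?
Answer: $-1080$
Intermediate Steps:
$- 12 \left(- 3 \left(5 + 0\right)\right) S{\left(C \right)} = - 12 \left(- 3 \left(5 + 0\right)\right) \left(3 + 3 \left(-3\right)\right) = - 12 \left(\left(-3\right) 5\right) \left(3 - 9\right) = \left(-12\right) \left(-15\right) \left(-6\right) = 180 \left(-6\right) = -1080$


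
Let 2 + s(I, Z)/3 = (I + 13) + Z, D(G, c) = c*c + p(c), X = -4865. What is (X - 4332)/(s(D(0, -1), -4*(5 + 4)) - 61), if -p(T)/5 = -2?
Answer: 9197/103 ≈ 89.291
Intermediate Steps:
p(T) = 10 (p(T) = -5*(-2) = 10)
D(G, c) = 10 + c² (D(G, c) = c*c + 10 = c² + 10 = 10 + c²)
s(I, Z) = 33 + 3*I + 3*Z (s(I, Z) = -6 + 3*((I + 13) + Z) = -6 + 3*((13 + I) + Z) = -6 + 3*(13 + I + Z) = -6 + (39 + 3*I + 3*Z) = 33 + 3*I + 3*Z)
(X - 4332)/(s(D(0, -1), -4*(5 + 4)) - 61) = (-4865 - 4332)/((33 + 3*(10 + (-1)²) + 3*(-4*(5 + 4))) - 61) = -9197/((33 + 3*(10 + 1) + 3*(-4*9)) - 61) = -9197/((33 + 3*11 + 3*(-36)) - 61) = -9197/((33 + 33 - 108) - 61) = -9197/(-42 - 61) = -9197/(-103) = -9197*(-1/103) = 9197/103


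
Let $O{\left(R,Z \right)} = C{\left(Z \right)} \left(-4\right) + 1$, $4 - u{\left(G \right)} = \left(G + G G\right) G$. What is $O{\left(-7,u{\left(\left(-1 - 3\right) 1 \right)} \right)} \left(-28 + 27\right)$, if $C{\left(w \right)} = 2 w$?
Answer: $415$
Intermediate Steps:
$u{\left(G \right)} = 4 - G \left(G + G^{2}\right)$ ($u{\left(G \right)} = 4 - \left(G + G G\right) G = 4 - \left(G + G^{2}\right) G = 4 - G \left(G + G^{2}\right)$)
$O{\left(R,Z \right)} = 1 - 8 Z$ ($O{\left(R,Z \right)} = 2 Z \left(-4\right) + 1 = - 8 Z + 1 = 1 - 8 Z$)
$O{\left(-7,u{\left(\left(-1 - 3\right) 1 \right)} \right)} \left(-28 + 27\right) = \left(1 - 8 \left(4 - \left(\left(-1 - 3\right) 1\right)^{2} - \left(\left(-1 - 3\right) 1\right)^{3}\right)\right) \left(-28 + 27\right) = \left(1 - 8 \left(4 - \left(\left(-4\right) 1\right)^{2} - \left(\left(-4\right) 1\right)^{3}\right)\right) \left(-1\right) = \left(1 - 8 \left(4 - \left(-4\right)^{2} - \left(-4\right)^{3}\right)\right) \left(-1\right) = \left(1 - 8 \left(4 - 16 - -64\right)\right) \left(-1\right) = \left(1 - 8 \left(4 - 16 + 64\right)\right) \left(-1\right) = \left(1 - 416\right) \left(-1\right) = \left(-415\right) \left(-1\right) = 415$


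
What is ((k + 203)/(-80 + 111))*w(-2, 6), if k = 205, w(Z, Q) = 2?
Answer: 816/31 ≈ 26.323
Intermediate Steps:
((k + 203)/(-80 + 111))*w(-2, 6) = ((205 + 203)/(-80 + 111))*2 = (408/31)*2 = 816/31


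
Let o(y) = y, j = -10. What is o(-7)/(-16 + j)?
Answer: 7/26 ≈ 0.26923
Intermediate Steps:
o(-7)/(-16 + j) = -7/(-16 - 10) = -7/(-26) = -7*(-1/26) = 7/26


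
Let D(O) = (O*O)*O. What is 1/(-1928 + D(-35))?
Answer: -1/44803 ≈ -2.2320e-5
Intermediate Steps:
D(O) = O³ (D(O) = O²*O = O³)
1/(-1928 + D(-35)) = 1/(-1928 + (-35)³) = 1/(-1928 - 42875) = 1/(-44803) = -1/44803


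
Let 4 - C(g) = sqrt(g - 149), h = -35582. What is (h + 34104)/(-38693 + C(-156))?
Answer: 28591171/748419513 - 739*I*sqrt(305)/748419513 ≈ 0.038202 - 1.7244e-5*I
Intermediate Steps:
C(g) = 4 - sqrt(-149 + g) (C(g) = 4 - sqrt(g - 149) = 4 - sqrt(-149 + g))
(h + 34104)/(-38693 + C(-156)) = (-35582 + 34104)/(-38693 + (4 - sqrt(-149 - 156))) = -1478/(-38693 + (4 - sqrt(-305))) = -1478/(-38693 + (4 - I*sqrt(305))) = -1478/(-38689 - I*sqrt(305))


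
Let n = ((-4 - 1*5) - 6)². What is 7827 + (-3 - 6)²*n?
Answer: 26052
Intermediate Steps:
n = 225 (n = ((-4 - 5) - 6)² = (-9 - 6)² = (-15)² = 225)
7827 + (-3 - 6)²*n = 7827 + (-3 - 6)²*225 = 7827 + (-9)²*225 = 7827 + 81*225 = 7827 + 18225 = 26052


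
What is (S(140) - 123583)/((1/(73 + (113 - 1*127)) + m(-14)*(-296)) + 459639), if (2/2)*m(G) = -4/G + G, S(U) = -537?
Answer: -25630780/95753729 ≈ -0.26767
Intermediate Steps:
m(G) = G - 4/G (m(G) = -4/G + G = G - 4/G)
(S(140) - 123583)/((1/(73 + (113 - 1*127)) + m(-14)*(-296)) + 459639) = (-537 - 123583)/((1/(73 + (113 - 1*127)) + (-14 - 4/(-14))*(-296)) + 459639) = -124120/((1/(73 + (113 - 127)) + (-14 - 4*(-1/14))*(-296)) + 459639) = -124120/((1/(73 - 14) + (-14 + 2/7)*(-296)) + 459639) = -124120/((1/59 - 96/7*(-296)) + 459639) = -124120/((1/59 + 28416/7) + 459639) = -124120/(1676551/413 + 459639) = -124120/191507458/413 = -124120*413/191507458 = -25630780/95753729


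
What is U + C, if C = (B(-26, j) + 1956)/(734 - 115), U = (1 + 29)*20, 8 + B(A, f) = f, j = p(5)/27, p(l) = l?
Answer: 10080401/16713 ≈ 603.15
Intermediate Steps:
j = 5/27 ≈ 0.18519
B(A, f) = -8 + f
U = 600 (U = 30*20 = 600)
C = 52601/16713 (C = ((-8 + 5/27) + 1956)/(734 - 115) = (-211/27 + 1956)/619 = (52601/27)*(1/619) = 52601/16713 ≈ 3.1473)
U + C = 600 + 52601/16713 = 10080401/16713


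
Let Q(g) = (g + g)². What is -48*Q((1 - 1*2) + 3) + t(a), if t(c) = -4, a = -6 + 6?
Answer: -772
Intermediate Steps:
a = 0
Q(g) = 4*g² (Q(g) = (2*g)² = 4*g²)
-48*Q((1 - 1*2) + 3) + t(a) = -192*((1 - 1*2) + 3)² - 4 = -192*((1 - 2) + 3)² - 4 = -192*(-1 + 3)² - 4 = -192*2² - 4 = -192*4 - 4 = -48*16 - 4 = -768 - 4 = -772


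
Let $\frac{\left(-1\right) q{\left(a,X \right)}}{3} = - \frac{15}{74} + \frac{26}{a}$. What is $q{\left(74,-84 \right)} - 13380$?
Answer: $- \frac{990153}{74} \approx -13380.0$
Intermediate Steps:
$q{\left(a,X \right)} = \frac{45}{74} - \frac{78}{a}$ ($q{\left(a,X \right)} = - 3 \left(- \frac{15}{74} + \frac{26}{a}\right) = \frac{45}{74} - \frac{78}{a}$)
$q{\left(74,-84 \right)} - 13380 = \left(\frac{45}{74} - \frac{78}{74}\right) - 13380 = \left(\frac{45}{74} - \frac{39}{37}\right) - 13380 = - \frac{33}{74} - 13380 = - \frac{990153}{74}$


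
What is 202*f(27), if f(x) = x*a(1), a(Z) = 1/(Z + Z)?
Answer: 2727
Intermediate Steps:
a(Z) = 1/(2*Z)
f(x) = x/2 (f(x) = x*((½)/1) = x*((½)*1) = x*(½) = x/2)
202*f(27) = 202*((½)*27) = 202*(27/2) = 2727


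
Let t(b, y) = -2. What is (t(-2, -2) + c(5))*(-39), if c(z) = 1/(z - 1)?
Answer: 273/4 ≈ 68.250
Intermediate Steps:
c(z) = 1/(-1 + z)
(t(-2, -2) + c(5))*(-39) = (-2 + 1/(-1 + 5))*(-39) = (-2 + 1/4)*(-39) = (-2 + ¼)*(-39) = -7/4*(-39) = 273/4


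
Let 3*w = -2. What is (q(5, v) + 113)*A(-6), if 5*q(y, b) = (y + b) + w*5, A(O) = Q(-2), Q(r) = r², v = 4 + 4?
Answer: 6896/15 ≈ 459.73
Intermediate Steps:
v = 8
w = -⅔ (w = (⅓)*(-2) = -⅔ ≈ -0.66667)
A(O) = 4 (A(O) = (-2)² = 4)
q(y, b) = -⅔ + b/5 + y/5 (q(y, b) = ((y + b) - ⅔*5)/5 = ((b + y) - 10/3)/5 = (-10/3 + b + y)/5 = -⅔ + b/5 + y/5)
(q(5, v) + 113)*A(-6) = ((-⅔ + (⅕)*8 + (⅕)*5) + 113)*4 = ((-⅔ + 8/5 + 1) + 113)*4 = (29/15 + 113)*4 = (1724/15)*4 = 6896/15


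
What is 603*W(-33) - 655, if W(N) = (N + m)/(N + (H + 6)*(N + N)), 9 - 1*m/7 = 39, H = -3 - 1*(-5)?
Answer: -73642/187 ≈ -393.81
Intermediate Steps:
H = 2 (H = -3 + 5 = 2)
m = -210 (m = 63 - 7*39 = 63 - 273 = -210)
W(N) = (-210 + N)/(17*N) (W(N) = (N - 210)/(N + (2 + 6)*(N + N)) = (-210 + N)/(N + 8*(2*N)) = (-210 + N)/(N + 16*N) = (-210 + N)/((17*N)) = (-210 + N)*(1/(17*N)) = (-210 + N)/(17*N))
603*W(-33) - 655 = 603*((1/17)*(-210 - 33)/(-33)) - 655 = 603*((1/17)*(-1/33)*(-243)) - 655 = 603*(81/187) - 655 = 48843/187 - 655 = -73642/187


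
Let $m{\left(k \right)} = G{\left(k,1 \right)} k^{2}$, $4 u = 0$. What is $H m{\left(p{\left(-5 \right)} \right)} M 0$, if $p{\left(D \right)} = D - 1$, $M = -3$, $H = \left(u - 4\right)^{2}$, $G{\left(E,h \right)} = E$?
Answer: $0$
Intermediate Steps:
$u = 0$ ($u = \frac{1}{4} \cdot 0 = 0$)
$H = 16$ ($H = \left(0 - 4\right)^{2} = \left(-4\right)^{2} = 16$)
$p{\left(D \right)} = -1 + D$ ($p{\left(D \right)} = D - 1 = -1 + D$)
$m{\left(k \right)} = k^{3}$ ($m{\left(k \right)} = k k^{2} = k^{3}$)
$H m{\left(p{\left(-5 \right)} \right)} M 0 = 16 \left(-1 - 5\right)^{3} \left(\left(-3\right) 0\right) = 16 \left(-6\right)^{3} \cdot 0 = 16 \left(-216\right) 0 = \left(-3456\right) 0 = 0$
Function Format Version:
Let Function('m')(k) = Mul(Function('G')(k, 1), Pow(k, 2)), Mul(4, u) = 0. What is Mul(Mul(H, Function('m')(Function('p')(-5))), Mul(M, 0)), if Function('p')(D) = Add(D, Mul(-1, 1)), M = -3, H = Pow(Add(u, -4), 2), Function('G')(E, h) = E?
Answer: 0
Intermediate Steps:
u = 0 (u = Mul(Rational(1, 4), 0) = 0)
H = 16 (H = Pow(Add(0, -4), 2) = Pow(-4, 2) = 16)
Function('p')(D) = Add(-1, D) (Function('p')(D) = Add(D, -1) = Add(-1, D))
Function('m')(k) = Pow(k, 3) (Function('m')(k) = Mul(k, Pow(k, 2)) = Pow(k, 3))
Mul(Mul(H, Function('m')(Function('p')(-5))), Mul(M, 0)) = Mul(Mul(16, Pow(Add(-1, -5), 3)), Mul(-3, 0)) = Mul(Mul(16, Pow(-6, 3)), 0) = Mul(Mul(16, -216), 0) = Mul(-3456, 0) = 0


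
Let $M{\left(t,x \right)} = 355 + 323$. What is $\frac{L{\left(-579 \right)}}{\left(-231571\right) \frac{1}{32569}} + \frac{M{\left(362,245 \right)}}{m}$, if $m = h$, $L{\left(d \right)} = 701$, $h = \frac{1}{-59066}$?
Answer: $- \frac{9273688311977}{231571} \approx -4.0047 \cdot 10^{7}$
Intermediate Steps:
$M{\left(t,x \right)} = 678$
$h = - \frac{1}{59066} \approx -1.693 \cdot 10^{-5}$
$m = - \frac{1}{59066} \approx -1.693 \cdot 10^{-5}$
$\frac{L{\left(-579 \right)}}{\left(-231571\right) \frac{1}{32569}} + \frac{M{\left(362,245 \right)}}{m} = \frac{701}{\left(-231571\right) \frac{1}{32569}} + \frac{678}{- \frac{1}{59066}} = \frac{701}{\left(-231571\right) \frac{1}{32569}} + 678 \left(-59066\right) = \frac{701}{- \frac{231571}{32569}} - 40046748 = 701 \left(- \frac{32569}{231571}\right) - 40046748 = - \frac{22830869}{231571} - 40046748 = - \frac{9273688311977}{231571}$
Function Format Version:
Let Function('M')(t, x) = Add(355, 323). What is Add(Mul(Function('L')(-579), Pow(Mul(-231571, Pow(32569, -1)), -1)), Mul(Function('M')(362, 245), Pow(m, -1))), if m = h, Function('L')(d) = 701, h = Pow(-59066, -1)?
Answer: Rational(-9273688311977, 231571) ≈ -4.0047e+7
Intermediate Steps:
Function('M')(t, x) = 678
h = Rational(-1, 59066) ≈ -1.6930e-5
m = Rational(-1, 59066) ≈ -1.6930e-5
Add(Mul(Function('L')(-579), Pow(Mul(-231571, Pow(32569, -1)), -1)), Mul(Function('M')(362, 245), Pow(m, -1))) = Add(Mul(701, Pow(Mul(-231571, Pow(32569, -1)), -1)), Mul(678, Pow(Rational(-1, 59066), -1))) = Add(Mul(701, Pow(Mul(-231571, Rational(1, 32569)), -1)), Mul(678, -59066)) = Add(Mul(701, Pow(Rational(-231571, 32569), -1)), -40046748) = Add(Mul(701, Rational(-32569, 231571)), -40046748) = Add(Rational(-22830869, 231571), -40046748) = Rational(-9273688311977, 231571)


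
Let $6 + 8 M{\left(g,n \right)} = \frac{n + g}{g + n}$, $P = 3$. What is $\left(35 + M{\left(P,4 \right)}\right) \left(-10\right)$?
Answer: $- \frac{1375}{4} \approx -343.75$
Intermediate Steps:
$M{\left(g,n \right)} = - \frac{5}{8}$ ($M{\left(g,n \right)} = - \frac{3}{4} + \frac{\left(n + g\right) \frac{1}{g + n}}{8} = - \frac{3}{4} + \frac{\left(g + n\right) \frac{1}{g + n}}{8} = - \frac{3}{4} + \frac{1}{8} \cdot 1 = - \frac{3}{4} + \frac{1}{8} = - \frac{5}{8}$)
$\left(35 + M{\left(P,4 \right)}\right) \left(-10\right) = \left(35 - \frac{5}{8}\right) \left(-10\right) = \frac{275}{8} \left(-10\right) = - \frac{1375}{4}$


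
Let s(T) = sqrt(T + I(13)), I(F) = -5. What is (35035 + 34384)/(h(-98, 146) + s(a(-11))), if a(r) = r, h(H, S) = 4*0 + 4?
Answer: 69419/8 - 69419*I/8 ≈ 8677.4 - 8677.4*I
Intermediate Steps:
h(H, S) = 4 (h(H, S) = 0 + 4 = 4)
s(T) = sqrt(-5 + T) (s(T) = sqrt(T - 5) = sqrt(-5 + T))
(35035 + 34384)/(h(-98, 146) + s(a(-11))) = (35035 + 34384)/(4 + sqrt(-5 - 11)) = 69419/(4 + sqrt(-16)) = 69419/(4 + 4*I) = 69419*((4 - 4*I)/32) = 69419*(4 - 4*I)/32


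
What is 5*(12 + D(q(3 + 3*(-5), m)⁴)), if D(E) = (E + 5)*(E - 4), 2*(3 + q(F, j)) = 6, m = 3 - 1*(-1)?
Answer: -40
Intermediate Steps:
m = 4 (m = 3 + 1 = 4)
q(F, j) = 0 (q(F, j) = -3 + (½)*6 = -3 + 3 = 0)
D(E) = (-4 + E)*(5 + E) (D(E) = (5 + E)*(-4 + E) = (-4 + E)*(5 + E))
5*(12 + D(q(3 + 3*(-5), m)⁴)) = 5*(12 + (-20 + 0⁴ + (0⁴)²)) = 5*(12 + (-20 + 0 + 0²)) = 5*(12 + (-20 + 0 + 0)) = 5*(12 - 20) = 5*(-8) = -40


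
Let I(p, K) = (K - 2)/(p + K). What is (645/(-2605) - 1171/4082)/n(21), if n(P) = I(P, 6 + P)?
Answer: -27280056/26584025 ≈ -1.0262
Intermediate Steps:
I(p, K) = (-2 + K)/(K + p)
n(P) = (4 + P)/(6 + 2*P) (n(P) = (-2 + (6 + P))/((6 + P) + P) = (4 + P)/(6 + 2*P))
(645/(-2605) - 1171/4082)/n(21) = (645/(-2605) - 1171/4082)/(((4 + 21)/(2*(3 + 21)))) = (645*(-1/2605) - 1171*1/4082)/(((1/2)*25/24)) = (-129/521 - 1171/4082)/(((1/2)*(1/24)*25)) = -1136669/(2126722*25/48) = -1136669/2126722*48/25 = -27280056/26584025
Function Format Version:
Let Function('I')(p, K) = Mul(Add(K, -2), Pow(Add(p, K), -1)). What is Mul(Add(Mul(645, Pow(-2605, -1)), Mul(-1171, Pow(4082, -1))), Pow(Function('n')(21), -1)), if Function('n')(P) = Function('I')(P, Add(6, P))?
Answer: Rational(-27280056, 26584025) ≈ -1.0262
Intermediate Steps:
Function('I')(p, K) = Mul(Pow(Add(K, p), -1), Add(-2, K)) (Function('I')(p, K) = Mul(Add(-2, K), Pow(Add(K, p), -1)) = Mul(Pow(Add(K, p), -1), Add(-2, K)))
Function('n')(P) = Mul(Pow(Add(6, Mul(2, P)), -1), Add(4, P)) (Function('n')(P) = Mul(Pow(Add(Add(6, P), P), -1), Add(-2, Add(6, P))) = Mul(Pow(Add(6, Mul(2, P)), -1), Add(4, P)))
Mul(Add(Mul(645, Pow(-2605, -1)), Mul(-1171, Pow(4082, -1))), Pow(Function('n')(21), -1)) = Mul(Add(Mul(645, Pow(-2605, -1)), Mul(-1171, Pow(4082, -1))), Pow(Mul(Rational(1, 2), Pow(Add(3, 21), -1), Add(4, 21)), -1)) = Mul(Add(Mul(645, Rational(-1, 2605)), Mul(-1171, Rational(1, 4082))), Pow(Mul(Rational(1, 2), Pow(24, -1), 25), -1)) = Mul(Add(Rational(-129, 521), Rational(-1171, 4082)), Pow(Mul(Rational(1, 2), Rational(1, 24), 25), -1)) = Mul(Rational(-1136669, 2126722), Pow(Rational(25, 48), -1)) = Mul(Rational(-1136669, 2126722), Rational(48, 25)) = Rational(-27280056, 26584025)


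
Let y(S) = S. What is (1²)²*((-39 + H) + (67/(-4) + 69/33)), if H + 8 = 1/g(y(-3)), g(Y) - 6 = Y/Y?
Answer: -18947/308 ≈ -61.516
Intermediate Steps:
g(Y) = 7 (g(Y) = 6 + Y/Y = 6 + 1 = 7)
H = -55/7 (H = -8 + 1/7 = -8 + ⅐ = -55/7 ≈ -7.8571)
(1²)²*((-39 + H) + (67/(-4) + 69/33)) = (1²)²*((-39 - 55/7) + (67/(-4) + 69/33)) = 1²*(-328/7 + (67*(-¼) + 69*(1/33))) = 1*(-328/7 + (-67/4 + 23/11)) = 1*(-328/7 - 645/44) = 1*(-18947/308) = -18947/308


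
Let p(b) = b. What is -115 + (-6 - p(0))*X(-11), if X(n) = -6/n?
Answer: -1301/11 ≈ -118.27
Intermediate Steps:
-115 + (-6 - p(0))*X(-11) = -115 + (-6 - 1*0)*(-6/(-11)) = -115 + (-6 + 0)*(-6*(-1/11)) = -115 - 6*6/11 = -115 - 36/11 = -1301/11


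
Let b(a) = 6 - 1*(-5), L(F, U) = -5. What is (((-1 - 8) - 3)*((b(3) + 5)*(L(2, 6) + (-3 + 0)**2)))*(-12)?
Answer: 9216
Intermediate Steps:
b(a) = 11 (b(a) = 6 + 5 = 11)
(((-1 - 8) - 3)*((b(3) + 5)*(L(2, 6) + (-3 + 0)**2)))*(-12) = (((-1 - 8) - 3)*((11 + 5)*(-5 + (-3 + 0)**2)))*(-12) = ((-9 - 3)*(16*(-5 + (-3)**2)))*(-12) = -192*(-5 + 9)*(-12) = -192*4*(-12) = -12*64*(-12) = -768*(-12) = 9216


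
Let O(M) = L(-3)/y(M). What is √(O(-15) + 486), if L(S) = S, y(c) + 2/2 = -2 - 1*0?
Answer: √487 ≈ 22.068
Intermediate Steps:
y(c) = -3 (y(c) = -1 + (-2 - 1*0) = -1 + (-2 + 0) = -1 - 2 = -3)
O(M) = 1 (O(M) = -3/(-3) = -3*(-⅓) = 1)
√(O(-15) + 486) = √(1 + 486) = √487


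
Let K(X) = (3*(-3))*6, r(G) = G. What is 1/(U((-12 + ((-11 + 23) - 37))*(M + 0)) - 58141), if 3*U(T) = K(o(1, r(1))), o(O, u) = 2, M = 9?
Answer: -1/58159 ≈ -1.7194e-5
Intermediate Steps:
K(X) = -54 (K(X) = -9*6 = -54)
U(T) = -18 (U(T) = (1/3)*(-54) = -18)
1/(U((-12 + ((-11 + 23) - 37))*(M + 0)) - 58141) = 1/(-18 - 58141) = 1/(-58159) = -1/58159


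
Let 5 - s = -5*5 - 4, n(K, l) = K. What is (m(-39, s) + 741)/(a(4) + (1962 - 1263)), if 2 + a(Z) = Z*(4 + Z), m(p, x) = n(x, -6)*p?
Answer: -65/81 ≈ -0.80247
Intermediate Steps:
s = 34 (s = 5 - (-5*5 - 4) = 5 - (-25 - 4) = 5 - 1*(-29) = 5 + 29 = 34)
m(p, x) = p*x (m(p, x) = x*p = p*x)
a(Z) = -2 + Z*(4 + Z)
(m(-39, s) + 741)/(a(4) + (1962 - 1263)) = (-39*34 + 741)/((-2 + 4**2 + 4*4) + (1962 - 1263)) = (-1326 + 741)/((-2 + 16 + 16) + 699) = -585/(30 + 699) = -585/729 = -585*1/729 = -65/81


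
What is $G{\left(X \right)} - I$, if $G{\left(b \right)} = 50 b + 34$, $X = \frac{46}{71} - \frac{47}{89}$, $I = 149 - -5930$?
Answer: $- \frac{38160505}{6319} \approx -6039.0$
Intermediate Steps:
$I = 6079$ ($I = 149 + 5930 = 6079$)
$X = \frac{757}{6319}$ ($X = 46 \cdot \frac{1}{71} - \frac{47}{89} = \frac{46}{71} - \frac{47}{89} = \frac{757}{6319} \approx 0.1198$)
$G{\left(b \right)} = 34 + 50 b$
$G{\left(X \right)} - I = \left(34 + 50 \cdot \frac{757}{6319}\right) - 6079 = \left(34 + \frac{37850}{6319}\right) - 6079 = \frac{252696}{6319} - 6079 = - \frac{38160505}{6319}$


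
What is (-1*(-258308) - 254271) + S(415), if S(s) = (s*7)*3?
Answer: 12752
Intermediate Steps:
S(s) = 21*s (S(s) = (7*s)*3 = 21*s)
(-1*(-258308) - 254271) + S(415) = (-1*(-258308) - 254271) + 21*415 = (258308 - 254271) + 8715 = 4037 + 8715 = 12752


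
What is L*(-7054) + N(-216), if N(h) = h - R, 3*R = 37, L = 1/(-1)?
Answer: 20477/3 ≈ 6825.7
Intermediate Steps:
L = -1
R = 37/3 (R = (⅓)*37 = 37/3 ≈ 12.333)
N(h) = -37/3 + h (N(h) = h - 1*37/3 = h - 37/3 = -37/3 + h)
L*(-7054) + N(-216) = -1*(-7054) + (-37/3 - 216) = 7054 - 685/3 = 20477/3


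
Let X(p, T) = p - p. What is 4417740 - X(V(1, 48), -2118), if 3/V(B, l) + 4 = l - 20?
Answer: 4417740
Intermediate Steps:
V(B, l) = 3/(-24 + l) (V(B, l) = 3/(-4 + (l - 20)) = 3/(-4 + (-20 + l)) = 3/(-24 + l))
X(p, T) = 0
4417740 - X(V(1, 48), -2118) = 4417740 - 1*0 = 4417740 + 0 = 4417740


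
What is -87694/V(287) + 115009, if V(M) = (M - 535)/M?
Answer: 26845205/124 ≈ 2.1649e+5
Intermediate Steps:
V(M) = (-535 + M)/M
-87694/V(287) + 115009 = -87694*287/(-535 + 287) + 115009 = -87694/((1/287)*(-248)) + 115009 = -87694/(-248/287) + 115009 = -87694*(-287/248) + 115009 = 12584089/124 + 115009 = 26845205/124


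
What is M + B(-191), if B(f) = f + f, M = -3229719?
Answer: -3230101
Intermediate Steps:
B(f) = 2*f
M + B(-191) = -3229719 + 2*(-191) = -3229719 - 382 = -3230101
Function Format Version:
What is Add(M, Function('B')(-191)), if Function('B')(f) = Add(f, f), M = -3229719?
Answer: -3230101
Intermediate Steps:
Function('B')(f) = Mul(2, f)
Add(M, Function('B')(-191)) = Add(-3229719, Mul(2, -191)) = Add(-3229719, -382) = -3230101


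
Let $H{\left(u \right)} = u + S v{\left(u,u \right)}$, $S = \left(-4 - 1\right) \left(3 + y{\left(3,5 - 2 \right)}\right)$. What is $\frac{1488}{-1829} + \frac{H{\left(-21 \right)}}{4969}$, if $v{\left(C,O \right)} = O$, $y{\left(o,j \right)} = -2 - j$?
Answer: $- \frac{252141}{293171} \approx -0.86005$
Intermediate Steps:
$S = 10$ ($S = \left(-4 - 1\right) \left(3 - \left(7 - 2\right)\right) = - 5 \left(3 - 5\right) = \left(-5\right) \left(-2\right) = 10$)
$H{\left(u \right)} = 11 u$ ($H{\left(u \right)} = u + 10 u = 11 u$)
$\frac{1488}{-1829} + \frac{H{\left(-21 \right)}}{4969} = \frac{1488}{-1829} + \frac{11 \left(-21\right)}{4969} = 1488 \left(- \frac{1}{1829}\right) - \frac{231}{4969} = - \frac{48}{59} - \frac{231}{4969} = - \frac{252141}{293171}$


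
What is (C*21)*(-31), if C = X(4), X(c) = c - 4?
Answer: 0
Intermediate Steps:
X(c) = -4 + c
C = 0 (C = -4 + 4 = 0)
(C*21)*(-31) = (0*21)*(-31) = 0*(-31) = 0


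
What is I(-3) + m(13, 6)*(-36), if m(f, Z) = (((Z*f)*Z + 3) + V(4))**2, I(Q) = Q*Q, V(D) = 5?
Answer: -8156727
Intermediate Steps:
I(Q) = Q**2
m(f, Z) = (8 + f*Z**2)**2 (m(f, Z) = (((Z*f)*Z + 3) + 5)**2 = ((f*Z**2 + 3) + 5)**2 = ((3 + f*Z**2) + 5)**2 = (8 + f*Z**2)**2)
I(-3) + m(13, 6)*(-36) = (-3)**2 + (8 + 13*6**2)**2*(-36) = 9 + (8 + 13*36)**2*(-36) = 9 + (8 + 468)**2*(-36) = 9 + 476**2*(-36) = 9 + 226576*(-36) = 9 - 8156736 = -8156727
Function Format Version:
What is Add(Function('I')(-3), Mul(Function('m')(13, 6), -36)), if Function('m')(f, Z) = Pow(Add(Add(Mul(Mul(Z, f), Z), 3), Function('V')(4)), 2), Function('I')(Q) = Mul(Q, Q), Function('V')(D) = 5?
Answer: -8156727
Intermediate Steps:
Function('I')(Q) = Pow(Q, 2)
Function('m')(f, Z) = Pow(Add(8, Mul(f, Pow(Z, 2))), 2) (Function('m')(f, Z) = Pow(Add(Add(Mul(Mul(Z, f), Z), 3), 5), 2) = Pow(Add(Add(Mul(f, Pow(Z, 2)), 3), 5), 2) = Pow(Add(Add(3, Mul(f, Pow(Z, 2))), 5), 2) = Pow(Add(8, Mul(f, Pow(Z, 2))), 2))
Add(Function('I')(-3), Mul(Function('m')(13, 6), -36)) = Add(Pow(-3, 2), Mul(Pow(Add(8, Mul(13, Pow(6, 2))), 2), -36)) = Add(9, Mul(Pow(Add(8, Mul(13, 36)), 2), -36)) = Add(9, Mul(Pow(Add(8, 468), 2), -36)) = Add(9, Mul(Pow(476, 2), -36)) = Add(9, Mul(226576, -36)) = Add(9, -8156736) = -8156727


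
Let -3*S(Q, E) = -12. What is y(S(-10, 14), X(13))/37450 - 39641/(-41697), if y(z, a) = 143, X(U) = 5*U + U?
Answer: 1490518121/1561552650 ≈ 0.95451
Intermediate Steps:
S(Q, E) = 4 (S(Q, E) = -1/3*(-12) = 4)
X(U) = 6*U
y(S(-10, 14), X(13))/37450 - 39641/(-41697) = 143/37450 - 39641/(-41697) = 143*(1/37450) - 39641*(-1/41697) = 143/37450 + 39641/41697 = 1490518121/1561552650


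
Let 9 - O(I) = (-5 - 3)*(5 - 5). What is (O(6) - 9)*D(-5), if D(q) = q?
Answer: 0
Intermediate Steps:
O(I) = 9 (O(I) = 9 - (-5 - 3)*(5 - 5) = 9 - (-8)*0 = 9 - 1*0 = 9 + 0 = 9)
(O(6) - 9)*D(-5) = (9 - 9)*(-5) = 0*(-5) = 0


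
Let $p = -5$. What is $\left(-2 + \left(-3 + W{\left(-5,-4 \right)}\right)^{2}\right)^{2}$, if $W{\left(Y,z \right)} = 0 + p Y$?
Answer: $232324$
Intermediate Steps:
$W{\left(Y,z \right)} = - 5 Y$ ($W{\left(Y,z \right)} = 0 - 5 Y = - 5 Y$)
$\left(-2 + \left(-3 + W{\left(-5,-4 \right)}\right)^{2}\right)^{2} = \left(-2 + \left(-3 - -25\right)^{2}\right)^{2} = \left(-2 + \left(-3 + 25\right)^{2}\right)^{2} = \left(-2 + 22^{2}\right)^{2} = \left(-2 + 484\right)^{2} = 482^{2} = 232324$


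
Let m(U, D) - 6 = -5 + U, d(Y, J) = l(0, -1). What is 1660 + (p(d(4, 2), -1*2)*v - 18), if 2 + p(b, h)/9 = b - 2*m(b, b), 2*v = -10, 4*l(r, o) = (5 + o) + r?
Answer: 1867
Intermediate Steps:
l(r, o) = 5/4 + o/4 + r/4 (l(r, o) = ((5 + o) + r)/4 = (5 + o + r)/4 = 5/4 + o/4 + r/4)
v = -5 (v = (1/2)*(-10) = -5)
d(Y, J) = 1 (d(Y, J) = 5/4 + (1/4)*(-1) + (1/4)*0 = 5/4 - 1/4 + 0 = 1)
m(U, D) = 1 + U (m(U, D) = 6 + (-5 + U) = 1 + U)
p(b, h) = -36 - 9*b (p(b, h) = -18 + 9*(b - 2*(1 + b)) = -18 + 9*(b - (2 + 2*b)) = -18 + 9*(b + (-2 - 2*b)) = -18 + 9*(-2 - b) = -18 + (-18 - 9*b) = -36 - 9*b)
1660 + (p(d(4, 2), -1*2)*v - 18) = 1660 + ((-36 - 9*1)*(-5) - 18) = 1660 + ((-36 - 9)*(-5) - 18) = 1660 + (-45*(-5) - 18) = 1660 + (225 - 18) = 1660 + 207 = 1867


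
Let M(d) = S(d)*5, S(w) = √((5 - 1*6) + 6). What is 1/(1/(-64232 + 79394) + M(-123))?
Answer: -15162/28735780499 + 1149431220*√5/28735780499 ≈ 0.089442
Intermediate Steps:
S(w) = √5 (S(w) = √((5 - 6) + 6) = √(-1 + 6) = √5)
M(d) = 5*√5 (M(d) = √5*5 = 5*√5)
1/(1/(-64232 + 79394) + M(-123)) = 1/(1/(-64232 + 79394) + 5*√5) = 1/(1/15162 + 5*√5)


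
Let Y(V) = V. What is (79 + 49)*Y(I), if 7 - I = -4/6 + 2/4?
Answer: 2752/3 ≈ 917.33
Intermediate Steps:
I = 43/6 (I = 7 - (-4/6 + 2/4) = 7 - (-4*1/6 + 2*(1/4)) = 7 - (-2/3 + 1/2) = 7 - 1*(-1/6) = 7 + 1/6 = 43/6 ≈ 7.1667)
(79 + 49)*Y(I) = (79 + 49)*(43/6) = 128*(43/6) = 2752/3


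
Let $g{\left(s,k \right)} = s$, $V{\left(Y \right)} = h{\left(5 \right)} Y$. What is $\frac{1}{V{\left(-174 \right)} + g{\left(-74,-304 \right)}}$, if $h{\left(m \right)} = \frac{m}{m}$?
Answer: $- \frac{1}{248} \approx -0.0040323$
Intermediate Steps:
$h{\left(m \right)} = 1$
$V{\left(Y \right)} = Y$ ($V{\left(Y \right)} = 1 Y = Y$)
$\frac{1}{V{\left(-174 \right)} + g{\left(-74,-304 \right)}} = \frac{1}{-174 - 74} = \frac{1}{-248} = - \frac{1}{248}$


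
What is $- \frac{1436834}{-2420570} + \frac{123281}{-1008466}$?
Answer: $\frac{575293973237}{1220531272810} \approx 0.47135$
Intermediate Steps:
$- \frac{1436834}{-2420570} + \frac{123281}{-1008466} = \left(-1436834\right) \left(- \frac{1}{2420570}\right) + 123281 \left(- \frac{1}{1008466}\right) = \frac{718417}{1210285} - \frac{123281}{1008466} = \frac{575293973237}{1220531272810}$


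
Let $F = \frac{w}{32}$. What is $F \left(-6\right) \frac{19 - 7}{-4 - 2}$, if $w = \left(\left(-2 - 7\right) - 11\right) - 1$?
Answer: $- \frac{63}{8} \approx -7.875$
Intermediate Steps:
$w = -21$ ($w = \left(\left(-2 - 7\right) - 11\right) - 1 = \left(-9 - 11\right) - 1 = -20 - 1 = -21$)
$F = - \frac{21}{32} \approx -0.65625$
$F \left(-6\right) \frac{19 - 7}{-4 - 2} = \left(- \frac{21}{32}\right) \left(-6\right) \frac{19 - 7}{-4 - 2} = \frac{63 \frac{12}{-6}}{16} = \frac{63 \cdot 12 \left(- \frac{1}{6}\right)}{16} = \frac{63}{16} \left(-2\right) = - \frac{63}{8}$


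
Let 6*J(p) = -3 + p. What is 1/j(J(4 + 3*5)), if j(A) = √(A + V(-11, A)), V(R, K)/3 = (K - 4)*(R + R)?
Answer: √51/68 ≈ 0.10502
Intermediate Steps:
V(R, K) = 6*R*(-4 + K) (V(R, K) = 3*((K - 4)*(R + R)) = 3*((-4 + K)*(2*R)) = 3*(2*R*(-4 + K)) = 6*R*(-4 + K))
J(p) = -½ + p/6 (J(p) = (-3 + p)/6 = -½ + p/6)
j(A) = √(264 - 65*A) (j(A) = √(A + 6*(-11)*(-4 + A)) = √(A + (264 - 66*A)) = √(264 - 65*A))
1/j(J(4 + 3*5)) = 1/(√(264 - 65*(-½ + (4 + 3*5)/6))) = 1/(√(264 - 65*(-½ + (4 + 15)/6))) = 1/(√(264 - 65*(-½ + (⅙)*19))) = 1/(√(264 - 65*(-½ + 19/6))) = 1/(√(264 - 65*8/3)) = 1/(√(264 - 520/3)) = 1/(√(272/3)) = 1/(4*√51/3) = √51/68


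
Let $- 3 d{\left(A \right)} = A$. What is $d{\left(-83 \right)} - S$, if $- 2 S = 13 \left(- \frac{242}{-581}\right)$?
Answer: $\frac{52942}{1743} \approx 30.374$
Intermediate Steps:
$d{\left(A \right)} = - \frac{A}{3}$
$S = - \frac{1573}{581}$ ($S = - \frac{13 \left(- \frac{242}{-581}\right)}{2} = - \frac{13 \left(\left(-242\right) \left(- \frac{1}{581}\right)\right)}{2} = - \frac{13 \cdot \frac{242}{581}}{2} = \left(- \frac{1}{2}\right) \frac{3146}{581} = - \frac{1573}{581} \approx -2.7074$)
$d{\left(-83 \right)} - S = \left(- \frac{1}{3}\right) \left(-83\right) - - \frac{1573}{581} = \frac{83}{3} + \frac{1573}{581} = \frac{52942}{1743}$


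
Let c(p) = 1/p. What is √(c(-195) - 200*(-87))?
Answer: √661634805/195 ≈ 131.91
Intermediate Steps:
√(c(-195) - 200*(-87)) = √(1/(-195) - 200*(-87)) = √(-1/195 + 17400) = √(3392999/195) = √661634805/195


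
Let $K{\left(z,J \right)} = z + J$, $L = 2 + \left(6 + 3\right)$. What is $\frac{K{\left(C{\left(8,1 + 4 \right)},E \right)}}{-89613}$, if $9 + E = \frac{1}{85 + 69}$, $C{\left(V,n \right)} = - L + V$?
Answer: $\frac{1847}{13800402} \approx 0.00013384$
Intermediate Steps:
$L = 11$ ($L = 2 + 9 = 11$)
$C{\left(V,n \right)} = -11 + V$ ($C{\left(V,n \right)} = \left(-1\right) 11 + V = -11 + V$)
$E = - \frac{1385}{154}$ ($E = -9 + \frac{1}{85 + 69} = -9 + \frac{1}{154} = - \frac{1385}{154} \approx -8.9935$)
$K{\left(z,J \right)} = J + z$
$\frac{K{\left(C{\left(8,1 + 4 \right)},E \right)}}{-89613} = \frac{- \frac{1385}{154} + \left(-11 + 8\right)}{-89613} = \left(- \frac{1385}{154} - 3\right) \left(- \frac{1}{89613}\right) = \left(- \frac{1847}{154}\right) \left(- \frac{1}{89613}\right) = \frac{1847}{13800402}$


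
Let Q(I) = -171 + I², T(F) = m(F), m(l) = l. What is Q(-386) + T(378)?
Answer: 149203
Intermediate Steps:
T(F) = F
Q(-386) + T(378) = (-171 + (-386)²) + 378 = (-171 + 148996) + 378 = 148825 + 378 = 149203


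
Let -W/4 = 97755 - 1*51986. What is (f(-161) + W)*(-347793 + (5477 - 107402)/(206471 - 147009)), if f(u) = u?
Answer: 3789445475174967/59462 ≈ 6.3729e+10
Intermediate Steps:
W = -183076 (W = -4*(97755 - 1*51986) = -4*(97755 - 51986) = -4*45769 = -183076)
(f(-161) + W)*(-347793 + (5477 - 107402)/(206471 - 147009)) = (-161 - 183076)*(-347793 + (5477 - 107402)/(206471 - 147009)) = -183237*(-347793 - 101925/59462) = -183237*(-20680569291/59462) = 3789445475174967/59462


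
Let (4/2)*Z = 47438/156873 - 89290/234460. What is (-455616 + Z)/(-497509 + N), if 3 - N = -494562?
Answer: 3351552004916725/21656325179904 ≈ 154.76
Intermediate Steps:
N = 494565 (N = 3 - 1*(-494562) = 3 + 494562 = 494565)
Z = -288487669/7356088716 (Z = (47438/156873 - 89290/234460)/2 = (47438*(1/156873) - 89290*1/234460)/2 = (47438/156873 - 8929/23446)/2 = (½)*(-288487669/3678044358) = -288487669/7356088716 ≈ -0.039218)
(-455616 + Z)/(-497509 + N) = (-455616 - 288487669/7356088716)/(-497509 + 494565) = -3351552004916725/7356088716/(-2944) = -3351552004916725/7356088716*(-1/2944) = 3351552004916725/21656325179904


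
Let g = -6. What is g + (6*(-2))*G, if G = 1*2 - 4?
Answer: 18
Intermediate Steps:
G = -2 (G = 2 - 4 = -2)
g + (6*(-2))*G = -6 + (6*(-2))*(-2) = -6 - 12*(-2) = -6 + 24 = 18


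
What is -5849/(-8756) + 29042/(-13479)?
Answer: -175453081/118022124 ≈ -1.4866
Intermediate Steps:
-5849/(-8756) + 29042/(-13479) = -5849*(-1/8756) + 29042*(-1/13479) = 5849/8756 - 29042/13479 = -175453081/118022124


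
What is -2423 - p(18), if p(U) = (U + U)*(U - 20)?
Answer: -2351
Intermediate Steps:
p(U) = 2*U*(-20 + U) (p(U) = (2*U)*(-20 + U) = 2*U*(-20 + U))
-2423 - p(18) = -2423 - 2*18*(-20 + 18) = -2423 - 2*18*(-2) = -2423 - 1*(-72) = -2423 + 72 = -2351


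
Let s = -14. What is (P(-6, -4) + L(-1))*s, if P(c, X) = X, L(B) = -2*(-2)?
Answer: 0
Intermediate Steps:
L(B) = 4
(P(-6, -4) + L(-1))*s = (-4 + 4)*(-14) = 0*(-14) = 0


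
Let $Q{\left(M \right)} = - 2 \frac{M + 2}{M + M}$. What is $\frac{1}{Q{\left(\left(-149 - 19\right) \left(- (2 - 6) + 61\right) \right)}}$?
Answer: $- \frac{5460}{5459} \approx -1.0002$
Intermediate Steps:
$Q{\left(M \right)} = - \frac{2 + M}{M}$ ($Q{\left(M \right)} = - 2 \frac{2 + M}{2 M} = - \frac{2 + M}{M}$)
$\frac{1}{Q{\left(\left(-149 - 19\right) \left(- (2 - 6) + 61\right) \right)}} = \frac{1}{\frac{1}{\left(-149 - 19\right) \left(- (2 - 6) + 61\right)} \left(-2 - \left(-149 - 19\right) \left(- (2 - 6) + 61\right)\right)} = \frac{1}{\frac{1}{\left(-168\right) \left(\left(-1\right) \left(-4\right) + 61\right)} \left(-2 - - 168 \left(\left(-1\right) \left(-4\right) + 61\right)\right)} = \frac{1}{\frac{1}{\left(-168\right) \left(4 + 61\right)} \left(-2 - - 168 \left(4 + 61\right)\right)} = \frac{1}{\frac{1}{\left(-168\right) 65} \left(-2 - \left(-168\right) 65\right)} = \frac{1}{\frac{1}{-10920} \left(-2 - -10920\right)} = \frac{1}{\left(- \frac{1}{10920}\right) \left(-2 + 10920\right)} = \frac{1}{\left(- \frac{1}{10920}\right) 10918} = \frac{1}{- \frac{5459}{5460}} = - \frac{5460}{5459}$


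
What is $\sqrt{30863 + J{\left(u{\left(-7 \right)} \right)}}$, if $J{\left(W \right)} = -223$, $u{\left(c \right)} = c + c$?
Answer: $4 \sqrt{1915} \approx 175.04$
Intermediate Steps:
$u{\left(c \right)} = 2 c$
$\sqrt{30863 + J{\left(u{\left(-7 \right)} \right)}} = \sqrt{30863 - 223} = \sqrt{30640} = 4 \sqrt{1915}$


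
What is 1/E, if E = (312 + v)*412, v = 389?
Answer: 1/288812 ≈ 3.4625e-6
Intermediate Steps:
E = 288812 (E = (312 + 389)*412 = 701*412 = 288812)
1/E = 1/288812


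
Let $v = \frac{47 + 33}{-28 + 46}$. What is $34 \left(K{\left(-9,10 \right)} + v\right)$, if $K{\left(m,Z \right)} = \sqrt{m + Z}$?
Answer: $\frac{1666}{9} \approx 185.11$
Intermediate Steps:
$K{\left(m,Z \right)} = \sqrt{Z + m}$
$v = \frac{40}{9}$ ($v = \frac{80}{18} = 80 \cdot \frac{1}{18} = \frac{40}{9} \approx 4.4444$)
$34 \left(K{\left(-9,10 \right)} + v\right) = 34 \left(\sqrt{10 - 9} + \frac{40}{9}\right) = 34 \left(\sqrt{1} + \frac{40}{9}\right) = 34 \left(1 + \frac{40}{9}\right) = 34 \cdot \frac{49}{9} = \frac{1666}{9}$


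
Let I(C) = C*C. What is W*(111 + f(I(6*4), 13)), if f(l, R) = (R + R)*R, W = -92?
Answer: -41308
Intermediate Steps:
I(C) = C**2
f(l, R) = 2*R**2 (f(l, R) = (2*R)*R = 2*R**2)
W*(111 + f(I(6*4), 13)) = -92*(111 + 2*13**2) = -92*(111 + 2*169) = -92*(111 + 338) = -92*449 = -41308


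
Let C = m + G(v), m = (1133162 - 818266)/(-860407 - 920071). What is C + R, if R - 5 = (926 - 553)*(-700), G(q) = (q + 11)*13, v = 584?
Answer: -225551110488/890239 ≈ -2.5336e+5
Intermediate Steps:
G(q) = 143 + 13*q (G(q) = (11 + q)*13 = 143 + 13*q)
R = -261095 (R = 5 + (926 - 553)*(-700) = 5 + 373*(-700) = 5 - 261100 = -261095)
m = -157448/890239 (m = 314896/(-1780478) = 314896*(-1/1780478) = -157448/890239 ≈ -0.17686)
C = 6885841217/890239 (C = -157448/890239 + (143 + 13*584) = -157448/890239 + (143 + 7592) = -157448/890239 + 7735 = 6885841217/890239 ≈ 7734.8)
C + R = 6885841217/890239 - 261095 = -225551110488/890239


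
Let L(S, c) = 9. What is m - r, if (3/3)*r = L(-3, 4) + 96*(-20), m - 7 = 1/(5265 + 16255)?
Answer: 41275361/21520 ≈ 1918.0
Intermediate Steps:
m = 150641/21520 (m = 7 + 1/(5265 + 16255) = 7 + 1/21520 = 150641/21520 ≈ 7.0000)
r = -1911 (r = 9 + 96*(-20) = 9 - 1920 = -1911)
m - r = 150641/21520 - 1*(-1911) = 150641/21520 + 1911 = 41275361/21520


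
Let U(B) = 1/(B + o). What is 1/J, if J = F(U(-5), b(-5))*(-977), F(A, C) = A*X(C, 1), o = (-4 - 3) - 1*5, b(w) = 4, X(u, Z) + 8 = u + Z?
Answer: -17/2931 ≈ -0.0058001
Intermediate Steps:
X(u, Z) = -8 + Z + u (X(u, Z) = -8 + (u + Z) = -8 + (Z + u) = -8 + Z + u)
o = -12 (o = -7 - 5 = -12)
U(B) = 1/(-12 + B) (U(B) = 1/(B - 12) = 1/(-12 + B))
F(A, C) = A*(-7 + C) (F(A, C) = A*(-8 + 1 + C) = A*(-7 + C))
J = -2931/17 (J = ((-7 + 4)/(-12 - 5))*(-977) = (-3/(-17))*(-977) = -1/17*(-3)*(-977) = (3/17)*(-977) = -2931/17 ≈ -172.41)
1/J = 1/(-2931/17) = -17/2931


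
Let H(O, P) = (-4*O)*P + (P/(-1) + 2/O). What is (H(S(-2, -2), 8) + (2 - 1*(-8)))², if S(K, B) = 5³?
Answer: 249748063504/15625 ≈ 1.5984e+7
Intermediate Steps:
S(K, B) = 125
H(O, P) = -P + 2/O - 4*O*P (H(O, P) = -4*O*P + (P*(-1) + 2/O) = -4*O*P + (-P + 2/O) = -P + 2/O - 4*O*P)
(H(S(-2, -2), 8) + (2 - 1*(-8)))² = ((-1*8 + 2/125 - 4*125*8) + (2 - 1*(-8)))² = ((-8 + 2*(1/125) - 4000) + (2 + 8))² = ((-8 + 2/125 - 4000) + 10)² = (-500998/125 + 10)² = (-499748/125)² = 249748063504/15625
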